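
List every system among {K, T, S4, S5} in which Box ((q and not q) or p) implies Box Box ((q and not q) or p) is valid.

S4, S5

T-tableau for the negation not (Box ((q and not q) or p) implies Box Box ((q and not q) or p)):
1. not (Box ((q and not q) or p) implies Box Box ((q and not q) or p)), u
2. Box ((q and not q) or p), u   [neg-implies-rule on 1]
3. not Box Box ((q and not q) or p), u   [neg-implies-rule on 1]
4. (q and not q) or p, u   [Box-rule on 2 via uRu]
5. p, u   [or-rule on 4 (branches; this branch)]
6. not Box ((q and not q) or p), v   [neg-Box-rule on 3: fresh world v, uRv]
7. (q and not q) or p, v   [Box-rule on 2 via uRv]
8. p, v   [or-rule on 7 (branches; this branch)]
9. not ((q and not q) or p), w   [neg-Box-rule on 6: fresh world w, vRw]
10. not (q and not q), w   [neg-or-rule on 9]
11. not p, w   [neg-or-rule on 9]
12. q, w   [neg-and-rule on 10 (branches; this branch)]
Accessibility: uRu, uRv, vRv, vRw, wRw
Complete open branch: countermodel on a T-frame, so not valid in T, nor in K (the same frame is also a K-frame).
S4-tableau for the negation not (Box ((q and not q) or p) implies Box Box ((q and not q) or p)):
1. not (Box ((q and not q) or p) implies Box Box ((q and not q) or p)), u
2. Box ((q and not q) or p), u   [neg-implies-rule on 1]
3. not Box Box ((q and not q) or p), u   [neg-implies-rule on 1]
4. (q and not q) or p, u   [Box-rule on 2 via uRu]
5. p, u   [or-rule on 4 (branches; this branch)]
6. not Box ((q and not q) or p), v   [neg-Box-rule on 3: fresh world v, uRv]
7. (q and not q) or p, v   [Box-rule on 2 via uRv]
8. p, v   [or-rule on 7 (branches; this branch)]
9. not ((q and not q) or p), w   [neg-Box-rule on 6: fresh world w, vRw]
10. not (q and not q), w   [neg-or-rule on 9]
11. not p, w   [neg-or-rule on 9]
12. (q and not q) or p, w   [Box-rule on 2 via uRw]
13. q, w   [neg-and-rule on 10 (branches; this branch)]
14. q and not q, w   [or-rule on 12 (branches; this branch)]
15. not q, w   [and-rule on 14]
Accessibility: uRu, uRv, uRw, vRv, vRw, wRw
Branch closes: q and not q both at w.
Every branch closes (one shown): valid in S4, hence also in S5 (every theorem of S4 is a theorem of S5).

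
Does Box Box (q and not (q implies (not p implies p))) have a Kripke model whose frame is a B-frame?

1. Box Box (q and not (q implies (not p implies p))), u
2. Box (q and not (q implies (not p implies p))), u
3. q and not (q implies (not p implies p)), u
4. q, u
5. not (q implies (not p implies p)), u
6. not (not p implies p), u
7. not p, u
Accessibility: uRu

Yes, satisfiable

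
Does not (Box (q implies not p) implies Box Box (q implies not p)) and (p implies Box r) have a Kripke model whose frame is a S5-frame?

Unsatisfiable (every branch closes)

1. not (Box (q implies not p) implies Box Box (q implies not p)) and (p implies Box r), 0
2. not (Box (q implies not p) implies Box Box (q implies not p)), 0
3. p implies Box r, 0
4. Box (q implies not p), 0
5. not Box Box (q implies not p), 0
6. q implies not p, 0
7. Box r, 0
8. r, 0
9. not p, 0
10. not Box (q implies not p), 1
11. q implies not p, 1
12. r, 1
13. not p, 1
14. not (q implies not p), 2
15. q, 2
16. p, 2
17. q implies not p, 2
18. r, 2
19. not p, 2
Accessibility: 0R0, 0R1, 0R2, 1R0, 1R1, 1R2, 2R0, 2R1, 2R2
Branch closes: p and not p both at 2.
(One branch shown.) All branches close.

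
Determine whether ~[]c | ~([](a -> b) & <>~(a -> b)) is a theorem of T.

Tableau for the negation ~(~[]c | ~([](a -> b) & <>~(a -> b))):
1. ~(~[]c | ~([](a -> b) & <>~(a -> b))), 0
2. []c, 0
3. [](a -> b) & <>~(a -> b), 0
4. [](a -> b), 0
5. <>~(a -> b), 0
6. c, 0
7. a -> b, 0
8. b, 0
9. ~(a -> b), 1
10. a, 1
11. ~b, 1
12. c, 1
13. a -> b, 1
14. b, 1
Accessibility: 0R0, 0R1, 1R1
Branch closes: b and ~b both at 1.
Every branch of the negation's tableau closes; the branch above is one of them.

Yes, valid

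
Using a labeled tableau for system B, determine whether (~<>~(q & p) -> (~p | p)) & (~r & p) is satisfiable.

Satisfiable (open branch found)

1. (~<>~(q & p) -> (~p | p)) & (~r & p), u
2. ~<>~(q & p) -> (~p | p), u   [&-rule on 1]
3. ~r & p, u   [&-rule on 1]
4. ~r, u   [&-rule on 3]
5. p, u   [&-rule on 3]
6. ~p | p, u   [->-rule on 2 (branches; this branch)]
Accessibility: uRu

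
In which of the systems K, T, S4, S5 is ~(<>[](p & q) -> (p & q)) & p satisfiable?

S5-tableau for the formula:
1. ~(<>[](p & q) -> (p & q)) & p, u
2. ~(<>[](p & q) -> (p & q)), u
3. p, u
4. <>[](p & q), u
5. ~(p & q), u
6. ~q, u
7. [](p & q), v
8. p & q, u
9. q, u
Accessibility: uRu, uRv, vRu, vRv
Branch closes: q and ~q both at u.
Every branch closes (one shown): unsatisfiable in S5.
S4-tableau for the formula:
1. ~(<>[](p & q) -> (p & q)) & p, u
2. ~(<>[](p & q) -> (p & q)), u
3. p, u
4. <>[](p & q), u
5. ~(p & q), u
6. ~q, u
7. [](p & q), v
8. p & q, v
9. p, v
10. q, v
Accessibility: uRu, uRv, vRv
Complete open branch: satisfiable in S4, hence also in K, T (this S4-model is also a K-model and a T-model).

K, T, S4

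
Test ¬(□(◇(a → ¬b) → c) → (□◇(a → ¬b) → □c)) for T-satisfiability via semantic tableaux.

1. ¬(□(◇(a → ¬b) → c) → (□◇(a → ¬b) → □c)), u
2. □(◇(a → ¬b) → c), u
3. ¬(□◇(a → ¬b) → □c), u
4. □◇(a → ¬b), u
5. ¬□c, u
6. ◇(a → ¬b) → c, u
7. ◇(a → ¬b), u
8. c, u
9. ¬c, v
10. ◇(a → ¬b) → c, v
11. ◇(a → ¬b), v
12. ¬◇(a → ¬b), v
13. ¬(a → ¬b), v
14. a, v
15. b, v
16. a → ¬b, w
17. ◇(a → ¬b) → c, w
18. ◇(a → ¬b), w
19. ¬b, w
20. c, w
21. a → ¬b, x
22. ¬(a → ¬b), x
23. a, x
24. b, x
25. ¬b, x
Accessibility: uRu, uRv, uRw, vRv, vRx, wRw, xRx
Branch closes: b and ¬b both at x.
All branches of the tableau close; one closing branch shown above.

No, unsatisfiable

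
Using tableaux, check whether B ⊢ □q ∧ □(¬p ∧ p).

Not valid

Tableau for the negation ¬(□q ∧ □(¬p ∧ p)):
1. ¬(□q ∧ □(¬p ∧ p)), 0
2. ¬□(¬p ∧ p), 0
3. ¬(¬p ∧ p), 1
4. ¬p, 1
Accessibility: 0R0, 0R1, 1R0, 1R1
The negation has an open branch (countermodel exists).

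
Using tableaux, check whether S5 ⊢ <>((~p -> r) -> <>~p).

Tableau for the negation ~<>((~p -> r) -> <>~p):
1. ~<>((~p -> r) -> <>~p), 0
2. ~((~p -> r) -> <>~p), 0
3. ~p -> r, 0
4. ~<>~p, 0
5. p, 0
6. r, 0
Accessibility: 0R0
The negation has an open branch (countermodel exists).

Invalid (countermodel exists)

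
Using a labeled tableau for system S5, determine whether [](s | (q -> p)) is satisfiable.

Satisfiable (open branch found)

1. [](s | (q -> p)), 0
2. s | (q -> p), 0
3. q -> p, 0
4. p, 0
Accessibility: 0R0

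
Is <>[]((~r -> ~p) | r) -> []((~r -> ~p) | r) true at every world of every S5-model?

Valid

Tableau for the negation ~(<>[]((~r -> ~p) | r) -> []((~r -> ~p) | r)):
1. ~(<>[]((~r -> ~p) | r) -> []((~r -> ~p) | r)), u
2. <>[]((~r -> ~p) | r), u
3. ~[]((~r -> ~p) | r), u
4. []((~r -> ~p) | r), v
5. (~r -> ~p) | r, u
6. (~r -> ~p) | r, v
7. ~r -> ~p, u
8. ~r -> ~p, v
9. ~p, u
10. ~p, v
11. ~((~r -> ~p) | r), w
12. ~(~r -> ~p), w
13. ~r, w
14. p, w
15. (~r -> ~p) | r, w
16. ~r -> ~p, w
17. ~p, w
Accessibility: uRu, uRv, uRw, vRu, vRv, vRw, wRu, wRv, wRw
Branch closes: p and ~p both at w.
Every branch of the negation's tableau closes; the branch above is one of them.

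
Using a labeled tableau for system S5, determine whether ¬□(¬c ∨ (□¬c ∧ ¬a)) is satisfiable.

1. ¬□(¬c ∨ (□¬c ∧ ¬a)), u
2. ¬(¬c ∨ (□¬c ∧ ¬a)), v   [¬□-rule on 1: fresh world v, uRv]
3. c, v   [¬∨-rule on 2]
4. ¬(□¬c ∧ ¬a), v   [¬∨-rule on 2]
5. a, v   [¬∧-rule on 4 (branches; this branch)]
Accessibility: uRu, uRv, vRu, vRv

Yes, satisfiable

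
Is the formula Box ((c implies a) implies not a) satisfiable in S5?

Satisfiable (open branch found)

1. Box ((c implies a) implies not a), u
2. (c implies a) implies not a, u   [Box-rule on 1 via uRu]
3. not a, u   [implies-rule on 2 (branches; this branch)]
Accessibility: uRu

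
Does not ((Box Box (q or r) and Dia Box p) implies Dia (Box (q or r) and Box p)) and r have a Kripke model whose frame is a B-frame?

1. not ((Box Box (q or r) and Dia Box p) implies Dia (Box (q or r) and Box p)) and r, w0
2. not ((Box Box (q or r) and Dia Box p) implies Dia (Box (q or r) and Box p)), w0   [and-rule on 1]
3. r, w0   [and-rule on 1]
4. Box Box (q or r) and Dia Box p, w0   [neg-implies-rule on 2]
5. not Dia (Box (q or r) and Box p), w0   [neg-implies-rule on 2]
6. Box Box (q or r), w0   [and-rule on 4]
7. Dia Box p, w0   [and-rule on 4]
8. not (Box (q or r) and Box p), w0   [neg-Dia-rule on 5 via w0Rw0]
9. Box (q or r), w0   [Box-rule on 6 via w0Rw0]
10. q or r, w0   [Box-rule on 9 via w0Rw0]
11. not Box p, w0   [neg-and-rule on 8 (branches; this branch)]
12. Box p, w1   [Dia-rule on 7: fresh world w1, w0Rw1]
13. not (Box (q or r) and Box p), w1   [neg-Dia-rule on 5 via w0Rw1]
14. Box (q or r), w1   [Box-rule on 6 via w0Rw1]
15. q or r, w1   [Box-rule on 9 via w0Rw1]
16. p, w0   [Box-rule on 12 via w1Rw0]
17. p, w1   [Box-rule on 12 via w1Rw1]
18. not Box (q or r), w1   [neg-and-rule on 13 (branches; this branch)]
19. r, w1   [or-rule on 15 (branches; this branch)]
20. not p, w2   [neg-Box-rule on 11: fresh world w2, w0Rw2]
21. not (Box (q or r) and Box p), w2   [neg-Dia-rule on 5 via w0Rw2]
22. Box (q or r), w2   [Box-rule on 6 via w0Rw2]
23. q or r, w2   [Box-rule on 9 via w0Rw2]
24. not Box p, w2   [neg-and-rule on 21 (branches; this branch)]
25. r, w2   [or-rule on 23 (branches; this branch)]
26. not (q or r), w3   [neg-Box-rule on 18: fresh world w3, w1Rw3]
27. not q, w3   [neg-or-rule on 26]
28. not r, w3   [neg-or-rule on 26]
29. p, w3   [Box-rule on 12 via w1Rw3]
30. q or r, w3   [Box-rule on 14 via w1Rw3]
31. r, w3   [or-rule on 30 (branches; this branch)]
Accessibility: w0Rw0, w0Rw1, w0Rw2, w1Rw0, w1Rw1, w1Rw3, w2Rw0, w2Rw2, w3Rw1, w3Rw3
Branch closes: r and not r both at w3.
Every branch closes; the branch above is one of them.

Unsatisfiable (every branch closes)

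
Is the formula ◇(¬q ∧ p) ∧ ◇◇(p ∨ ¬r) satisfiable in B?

Satisfiable

1. ◇(¬q ∧ p) ∧ ◇◇(p ∨ ¬r), u
2. ◇(¬q ∧ p), u
3. ◇◇(p ∨ ¬r), u
4. ¬q ∧ p, v
5. ¬q, v
6. p, v
7. ◇(p ∨ ¬r), w
8. p ∨ ¬r, x
9. ¬r, x
Accessibility: uRu, uRv, uRw, vRu, vRv, wRu, wRw, wRx, xRw, xRx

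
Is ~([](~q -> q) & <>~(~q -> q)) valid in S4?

Valid in S4

Tableau for the negation [](~q -> q) & <>~(~q -> q):
1. [](~q -> q) & <>~(~q -> q), w0
2. [](~q -> q), w0   [&-rule on 1]
3. <>~(~q -> q), w0   [&-rule on 1]
4. ~q -> q, w0   [[]-rule on 2 via w0Rw0]
5. q, w0   [->-rule on 4 (branches; this branch)]
6. ~(~q -> q), w1   [<>-rule on 3: fresh world w1, w0Rw1]
7. ~q, w1   [~->-rule on 6]
8. ~q -> q, w1   [[]-rule on 2 via w0Rw1]
9. q, w1   [->-rule on 8 (branches; this branch)]
Accessibility: w0Rw0, w0Rw1, w1Rw1
Branch closes: q and ~q both at w1.
Every branch of the negation's tableau closes; the branch above is one of them.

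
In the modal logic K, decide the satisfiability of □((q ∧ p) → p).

Satisfiable (open branch found)

1. □((q ∧ p) → p), u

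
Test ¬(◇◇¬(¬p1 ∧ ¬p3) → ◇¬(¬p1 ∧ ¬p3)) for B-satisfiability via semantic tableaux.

1. ¬(◇◇¬(¬p1 ∧ ¬p3) → ◇¬(¬p1 ∧ ¬p3)), 0
2. ◇◇¬(¬p1 ∧ ¬p3), 0
3. ¬◇¬(¬p1 ∧ ¬p3), 0
4. ¬p1 ∧ ¬p3, 0
5. ¬p1, 0
6. ¬p3, 0
7. ◇¬(¬p1 ∧ ¬p3), 1
8. ¬p1 ∧ ¬p3, 1
9. ¬p1, 1
10. ¬p3, 1
11. ¬(¬p1 ∧ ¬p3), 2
12. p3, 2
Accessibility: 0R0, 0R1, 1R0, 1R1, 1R2, 2R1, 2R2

Satisfiable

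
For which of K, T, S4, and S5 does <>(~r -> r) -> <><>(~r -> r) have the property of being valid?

T-tableau for the negation ~(<>(~r -> r) -> <><>(~r -> r)):
1. ~(<>(~r -> r) -> <><>(~r -> r)), w0
2. <>(~r -> r), w0   [~->-rule on 1]
3. ~<><>(~r -> r), w0   [~->-rule on 1]
4. ~<>(~r -> r), w0   [~<>-rule on 3 via w0Rw0]
5. ~(~r -> r), w0   [~<>-rule on 4 via w0Rw0]
6. ~r, w0   [~->-rule on 5]
7. ~r -> r, w1   [<>-rule on 2: fresh world w1, w0Rw1]
8. ~<>(~r -> r), w1   [~<>-rule on 3 via w0Rw1]
9. ~(~r -> r), w1   [~<>-rule on 4 via w0Rw1]
10. ~r, w1   [~->-rule on 9]
11. r, w1   [->-rule on 7 (branches; this branch)]
Accessibility: w0Rw0, w0Rw1, w1Rw1
Branch closes: r and ~r both at w1.
Every branch closes (one shown): valid in T, hence also in S4, S5 (every theorem of T is a theorem of S4 and S5).
K-tableau for the negation ~(<>(~r -> r) -> <><>(~r -> r)):
1. ~(<>(~r -> r) -> <><>(~r -> r)), w0
2. <>(~r -> r), w0   [~->-rule on 1]
3. ~<><>(~r -> r), w0   [~->-rule on 1]
4. ~r -> r, w1   [<>-rule on 2: fresh world w1, w0Rw1]
5. ~<>(~r -> r), w1   [~<>-rule on 3 via w0Rw1]
6. r, w1   [->-rule on 4 (branches; this branch)]
Accessibility: w0Rw1
Complete open branch: countermodel on a K-frame, so not valid in K.

T, S4, S5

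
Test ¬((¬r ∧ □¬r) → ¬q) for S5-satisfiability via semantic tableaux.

1. ¬((¬r ∧ □¬r) → ¬q), 0
2. ¬r ∧ □¬r, 0
3. q, 0
4. ¬r, 0
5. □¬r, 0
Accessibility: 0R0

Yes, satisfiable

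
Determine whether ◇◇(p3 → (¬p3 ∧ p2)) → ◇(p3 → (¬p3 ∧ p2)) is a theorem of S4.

Tableau for the negation ¬(◇◇(p3 → (¬p3 ∧ p2)) → ◇(p3 → (¬p3 ∧ p2))):
1. ¬(◇◇(p3 → (¬p3 ∧ p2)) → ◇(p3 → (¬p3 ∧ p2))), u
2. ◇◇(p3 → (¬p3 ∧ p2)), u
3. ¬◇(p3 → (¬p3 ∧ p2)), u
4. ¬(p3 → (¬p3 ∧ p2)), u
5. p3, u
6. ¬(¬p3 ∧ p2), u
7. ¬p2, u
8. ◇(p3 → (¬p3 ∧ p2)), v
9. ¬(p3 → (¬p3 ∧ p2)), v
10. p3, v
11. ¬(¬p3 ∧ p2), v
12. ¬p2, v
13. p3 → (¬p3 ∧ p2), w
14. ¬(p3 → (¬p3 ∧ p2)), w
15. p3, w
16. ¬(¬p3 ∧ p2), w
17. ¬p3 ∧ p2, w
18. ¬p3, w
19. p2, w
Accessibility: uRu, uRv, uRw, vRv, vRw, wRw
Branch closes: p3 and ¬p3 both at w.
All branches of the negation close; one closing branch shown above.

Valid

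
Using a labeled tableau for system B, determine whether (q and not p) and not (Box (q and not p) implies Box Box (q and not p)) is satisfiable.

Satisfiable (open branch found)

1. (q and not p) and not (Box (q and not p) implies Box Box (q and not p)), u
2. q and not p, u   [and-rule on 1]
3. not (Box (q and not p) implies Box Box (q and not p)), u   [and-rule on 1]
4. q, u   [and-rule on 2]
5. not p, u   [and-rule on 2]
6. Box (q and not p), u   [neg-implies-rule on 3]
7. not Box Box (q and not p), u   [neg-implies-rule on 3]
8. not Box (q and not p), v   [neg-Box-rule on 7: fresh world v, uRv]
9. q and not p, v   [Box-rule on 6 via uRv]
10. q, v   [and-rule on 9]
11. not p, v   [and-rule on 9]
12. not (q and not p), w   [neg-Box-rule on 8: fresh world w, vRw]
13. p, w   [neg-and-rule on 12 (branches; this branch)]
Accessibility: uRu, uRv, vRu, vRv, vRw, wRv, wRw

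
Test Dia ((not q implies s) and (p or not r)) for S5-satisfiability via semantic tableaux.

1. Dia ((not q implies s) and (p or not r)), w0
2. (not q implies s) and (p or not r), w1
3. not q implies s, w1
4. p or not r, w1
5. s, w1
6. not r, w1
Accessibility: w0Rw0, w0Rw1, w1Rw0, w1Rw1

Satisfiable (open branch found)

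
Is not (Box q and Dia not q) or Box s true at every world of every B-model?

Tableau for the negation not (not (Box q and Dia not q) or Box s):
1. not (not (Box q and Dia not q) or Box s), 0
2. Box q and Dia not q, 0
3. not Box s, 0
4. Box q, 0
5. Dia not q, 0
6. q, 0
7. not s, 1
8. q, 1
9. not q, 2
10. q, 2
Accessibility: 0R0, 0R1, 0R2, 1R0, 1R1, 2R0, 2R2
Branch closes: q and not q both at 2.
All branches of the negation close; one closing branch shown above.

Yes, valid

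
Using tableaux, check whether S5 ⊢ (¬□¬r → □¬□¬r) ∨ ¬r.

Valid

Tableau for the negation ¬((¬□¬r → □¬□¬r) ∨ ¬r):
1. ¬((¬□¬r → □¬□¬r) ∨ ¬r), u
2. ¬(¬□¬r → □¬□¬r), u
3. r, u
4. ¬□¬r, u
5. ¬□¬□¬r, u
6. r, v
7. □¬r, w
8. ¬r, u
Accessibility: uRu, uRv, uRw, vRu, vRv, vRw, wRu, wRv, wRw
Branch closes: r and ¬r both at u.
All branches of the negation close; one closing branch shown above.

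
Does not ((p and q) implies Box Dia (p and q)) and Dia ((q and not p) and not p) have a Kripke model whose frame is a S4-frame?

Satisfiable (open branch found)

1. not ((p and q) implies Box Dia (p and q)) and Dia ((q and not p) and not p), w0
2. not ((p and q) implies Box Dia (p and q)), w0
3. Dia ((q and not p) and not p), w0
4. p and q, w0
5. not Box Dia (p and q), w0
6. p, w0
7. q, w0
8. (q and not p) and not p, w1
9. q and not p, w1
10. not p, w1
11. q, w1
12. not Dia (p and q), w2
13. not (p and q), w2
14. not q, w2
Accessibility: w0Rw0, w0Rw1, w0Rw2, w1Rw1, w2Rw2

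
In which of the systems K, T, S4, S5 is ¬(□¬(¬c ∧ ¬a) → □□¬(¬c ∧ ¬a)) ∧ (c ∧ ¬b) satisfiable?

S4-tableau for the formula:
1. ¬(□¬(¬c ∧ ¬a) → □□¬(¬c ∧ ¬a)) ∧ (c ∧ ¬b), u
2. ¬(□¬(¬c ∧ ¬a) → □□¬(¬c ∧ ¬a)), u
3. c ∧ ¬b, u
4. □¬(¬c ∧ ¬a), u
5. ¬□□¬(¬c ∧ ¬a), u
6. c, u
7. ¬b, u
8. ¬(¬c ∧ ¬a), u
9. a, u
10. ¬□¬(¬c ∧ ¬a), v
11. ¬(¬c ∧ ¬a), v
12. a, v
13. ¬c ∧ ¬a, w
14. ¬c, w
15. ¬a, w
16. ¬(¬c ∧ ¬a), w
17. a, w
Accessibility: uRu, uRv, uRw, vRv, vRw, wRw
Branch closes: a and ¬a both at w.
Every branch closes (one shown): unsatisfiable in S4, hence also in S5 (every S5-frame is an S4-frame).
T-tableau for the formula:
1. ¬(□¬(¬c ∧ ¬a) → □□¬(¬c ∧ ¬a)) ∧ (c ∧ ¬b), u
2. ¬(□¬(¬c ∧ ¬a) → □□¬(¬c ∧ ¬a)), u
3. c ∧ ¬b, u
4. □¬(¬c ∧ ¬a), u
5. ¬□□¬(¬c ∧ ¬a), u
6. c, u
7. ¬b, u
8. ¬(¬c ∧ ¬a), u
9. a, u
10. ¬□¬(¬c ∧ ¬a), v
11. ¬(¬c ∧ ¬a), v
12. a, v
13. ¬c ∧ ¬a, w
14. ¬c, w
15. ¬a, w
Accessibility: uRu, uRv, vRv, vRw, wRw
Complete open branch: satisfiable in T, hence also in K (this T-model is also a K-model).

K, T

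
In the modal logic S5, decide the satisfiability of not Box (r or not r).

Unsatisfiable

1. not Box (r or not r), u
2. not (r or not r), v
3. not r, v
4. r, v
Accessibility: uRu, uRv, vRu, vRv
Branch closes: r and not r both at v.
Every branch closes; the branch above is one of them.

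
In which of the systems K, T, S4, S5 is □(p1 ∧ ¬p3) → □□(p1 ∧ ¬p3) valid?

S4, S5

T-tableau for the negation ¬(□(p1 ∧ ¬p3) → □□(p1 ∧ ¬p3)):
1. ¬(□(p1 ∧ ¬p3) → □□(p1 ∧ ¬p3)), 0
2. □(p1 ∧ ¬p3), 0   [¬→-rule on 1]
3. ¬□□(p1 ∧ ¬p3), 0   [¬→-rule on 1]
4. p1 ∧ ¬p3, 0   [□-rule on 2 via 0R0]
5. p1, 0   [∧-rule on 4]
6. ¬p3, 0   [∧-rule on 4]
7. ¬□(p1 ∧ ¬p3), 1   [¬□-rule on 3: fresh world 1, 0R1]
8. p1 ∧ ¬p3, 1   [□-rule on 2 via 0R1]
9. p1, 1   [∧-rule on 8]
10. ¬p3, 1   [∧-rule on 8]
11. ¬(p1 ∧ ¬p3), 2   [¬□-rule on 7: fresh world 2, 1R2]
12. p3, 2   [¬∧-rule on 11 (branches; this branch)]
Accessibility: 0R0, 0R1, 1R1, 1R2, 2R2
Complete open branch: countermodel on a T-frame, so not valid in T, nor in K (the same frame is also a K-frame).
S4-tableau for the negation ¬(□(p1 ∧ ¬p3) → □□(p1 ∧ ¬p3)):
1. ¬(□(p1 ∧ ¬p3) → □□(p1 ∧ ¬p3)), 0
2. □(p1 ∧ ¬p3), 0   [¬→-rule on 1]
3. ¬□□(p1 ∧ ¬p3), 0   [¬→-rule on 1]
4. p1 ∧ ¬p3, 0   [□-rule on 2 via 0R0]
5. p1, 0   [∧-rule on 4]
6. ¬p3, 0   [∧-rule on 4]
7. ¬□(p1 ∧ ¬p3), 1   [¬□-rule on 3: fresh world 1, 0R1]
8. p1 ∧ ¬p3, 1   [□-rule on 2 via 0R1]
9. p1, 1   [∧-rule on 8]
10. ¬p3, 1   [∧-rule on 8]
11. ¬(p1 ∧ ¬p3), 2   [¬□-rule on 7: fresh world 2, 1R2]
12. p1 ∧ ¬p3, 2   [□-rule on 2 via 0R2]
13. p1, 2   [∧-rule on 12]
14. ¬p3, 2   [∧-rule on 12]
15. p3, 2   [¬∧-rule on 11 (branches; this branch)]
Accessibility: 0R0, 0R1, 0R2, 1R1, 1R2, 2R2
Branch closes: p3 and ¬p3 both at 2.
Every branch closes (one shown): valid in S4, hence also in S5 (every theorem of S4 is a theorem of S5).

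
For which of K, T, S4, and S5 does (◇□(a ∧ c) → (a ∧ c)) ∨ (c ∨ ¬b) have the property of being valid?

S4-tableau for the negation ¬((◇□(a ∧ c) → (a ∧ c)) ∨ (c ∨ ¬b)):
1. ¬((◇□(a ∧ c) → (a ∧ c)) ∨ (c ∨ ¬b)), 0
2. ¬(◇□(a ∧ c) → (a ∧ c)), 0   [¬∨-rule on 1]
3. ¬(c ∨ ¬b), 0   [¬∨-rule on 1]
4. ◇□(a ∧ c), 0   [¬→-rule on 2]
5. ¬(a ∧ c), 0   [¬→-rule on 2]
6. ¬c, 0   [¬∨-rule on 3]
7. b, 0   [¬∨-rule on 3]
8. □(a ∧ c), 1   [◇-rule on 4: fresh world 1, 0R1]
9. a ∧ c, 1   [□-rule on 8 via 1R1]
10. a, 1   [∧-rule on 9]
11. c, 1   [∧-rule on 9]
Accessibility: 0R0, 0R1, 1R1
Complete open branch: countermodel on an S4-frame, so not valid in S4, nor in K, T (the same frame is also a K-frame and a T-frame).
S5-tableau for the negation ¬((◇□(a ∧ c) → (a ∧ c)) ∨ (c ∨ ¬b)):
1. ¬((◇□(a ∧ c) → (a ∧ c)) ∨ (c ∨ ¬b)), 0
2. ¬(◇□(a ∧ c) → (a ∧ c)), 0   [¬∨-rule on 1]
3. ¬(c ∨ ¬b), 0   [¬∨-rule on 1]
4. ◇□(a ∧ c), 0   [¬→-rule on 2]
5. ¬(a ∧ c), 0   [¬→-rule on 2]
6. ¬c, 0   [¬∨-rule on 3]
7. b, 0   [¬∨-rule on 3]
8. □(a ∧ c), 1   [◇-rule on 4: fresh world 1, 0R1]
9. a ∧ c, 0   [□-rule on 8 via 1R0]
10. a, 0   [∧-rule on 9]
11. c, 0   [∧-rule on 9]
Accessibility: 0R0, 0R1, 1R0, 1R1
Branch closes: c and ¬c both at 0.
Every branch closes (one shown): valid in S5.

S5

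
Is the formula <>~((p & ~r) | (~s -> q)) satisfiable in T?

1. <>~((p & ~r) | (~s -> q)), w0
2. ~((p & ~r) | (~s -> q)), w1
3. ~(p & ~r), w1
4. ~(~s -> q), w1
5. ~s, w1
6. ~q, w1
7. r, w1
Accessibility: w0Rw0, w0Rw1, w1Rw1

Satisfiable (open branch found)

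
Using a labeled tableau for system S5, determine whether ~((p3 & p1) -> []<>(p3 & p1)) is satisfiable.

Unsatisfiable (every branch closes)

1. ~((p3 & p1) -> []<>(p3 & p1)), 0
2. p3 & p1, 0   [~->-rule on 1]
3. ~[]<>(p3 & p1), 0   [~->-rule on 1]
4. p3, 0   [&-rule on 2]
5. p1, 0   [&-rule on 2]
6. ~<>(p3 & p1), 1   [~[]-rule on 3: fresh world 1, 0R1]
7. ~(p3 & p1), 0   [~<>-rule on 6 via 1R0]
8. ~(p3 & p1), 1   [~<>-rule on 6 via 1R1]
9. ~p1, 0   [~&-rule on 7 (branches; this branch)]
Accessibility: 0R0, 0R1, 1R0, 1R1
Branch closes: p1 and ~p1 both at 0.
Every branch closes; the branch above is one of them.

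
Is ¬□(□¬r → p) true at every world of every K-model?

Not valid

Tableau for the negation □(□¬r → p):
1. □(□¬r → p), u
The negation has an open branch (countermodel exists).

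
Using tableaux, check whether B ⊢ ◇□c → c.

Yes, valid

Tableau for the negation ¬(◇□c → c):
1. ¬(◇□c → c), w0
2. ◇□c, w0
3. ¬c, w0
4. □c, w1
5. c, w0
Accessibility: w0Rw0, w0Rw1, w1Rw0, w1Rw1
Branch closes: c and ¬c both at w0.
All branches of the negation close; one closing branch shown above.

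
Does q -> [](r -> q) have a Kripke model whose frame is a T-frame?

Satisfiable (open branch found)

1. q -> [](r -> q), u
2. [](r -> q), u
3. r -> q, u
4. q, u
Accessibility: uRu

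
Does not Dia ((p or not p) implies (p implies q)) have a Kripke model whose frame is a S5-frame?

Yes, satisfiable

1. not Dia ((p or not p) implies (p implies q)), u
2. not ((p or not p) implies (p implies q)), u   [neg-Dia-rule on 1 via uRu]
3. p or not p, u   [neg-implies-rule on 2]
4. not (p implies q), u   [neg-implies-rule on 2]
5. p, u   [neg-implies-rule on 4]
6. not q, u   [neg-implies-rule on 4]
Accessibility: uRu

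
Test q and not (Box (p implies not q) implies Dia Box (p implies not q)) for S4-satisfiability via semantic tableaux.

1. q and not (Box (p implies not q) implies Dia Box (p implies not q)), 0
2. q, 0   [and-rule on 1]
3. not (Box (p implies not q) implies Dia Box (p implies not q)), 0   [and-rule on 1]
4. Box (p implies not q), 0   [neg-implies-rule on 3]
5. not Dia Box (p implies not q), 0   [neg-implies-rule on 3]
6. p implies not q, 0   [Box-rule on 4 via 0R0]
7. not Box (p implies not q), 0   [neg-Dia-rule on 5 via 0R0]
8. not p, 0   [implies-rule on 6 (branches; this branch)]
9. not (p implies not q), 1   [neg-Box-rule on 7: fresh world 1, 0R1]
10. p, 1   [neg-implies-rule on 9]
11. q, 1   [neg-implies-rule on 9]
12. p implies not q, 1   [Box-rule on 4 via 0R1]
13. not Box (p implies not q), 1   [neg-Dia-rule on 5 via 0R1]
14. not q, 1   [implies-rule on 12 (branches; this branch)]
Accessibility: 0R0, 0R1, 1R1
Branch closes: q and not q both at 1.
Every branch closes; the branch above is one of them.

Unsatisfiable (every branch closes)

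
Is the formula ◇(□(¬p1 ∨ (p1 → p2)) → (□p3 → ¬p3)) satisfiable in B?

1. ◇(□(¬p1 ∨ (p1 → p2)) → (□p3 → ¬p3)), 0
2. □(¬p1 ∨ (p1 → p2)) → (□p3 → ¬p3), 1
3. □p3 → ¬p3, 1
4. ¬p3, 1
Accessibility: 0R0, 0R1, 1R0, 1R1

Yes, satisfiable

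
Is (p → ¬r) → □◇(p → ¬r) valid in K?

Not valid

Tableau for the negation ¬((p → ¬r) → □◇(p → ¬r)):
1. ¬((p → ¬r) → □◇(p → ¬r)), 0
2. p → ¬r, 0   [¬→-rule on 1]
3. ¬□◇(p → ¬r), 0   [¬→-rule on 1]
4. ¬r, 0   [→-rule on 2 (branches; this branch)]
5. ¬◇(p → ¬r), 1   [¬□-rule on 3: fresh world 1, 0R1]
Accessibility: 0R1
The negation has an open branch (countermodel exists).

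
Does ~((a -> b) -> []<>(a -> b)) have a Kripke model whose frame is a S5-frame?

1. ~((a -> b) -> []<>(a -> b)), u
2. a -> b, u
3. ~[]<>(a -> b), u
4. b, u
5. ~<>(a -> b), v
6. ~(a -> b), u
7. a, u
8. ~b, u
Accessibility: uRu, uRv, vRu, vRv
Branch closes: b and ~b both at u.
(One branch shown.) All branches close.

Unsatisfiable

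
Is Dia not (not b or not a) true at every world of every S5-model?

Tableau for the negation not Dia not (not b or not a):
1. not Dia not (not b or not a), w0
2. not b or not a, w0
3. not a, w0
Accessibility: w0Rw0
The negation has an open branch (countermodel exists).

Not valid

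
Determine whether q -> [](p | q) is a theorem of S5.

Invalid (countermodel exists)

Tableau for the negation ~(q -> [](p | q)):
1. ~(q -> [](p | q)), 0
2. q, 0
3. ~[](p | q), 0
4. ~(p | q), 1
5. ~p, 1
6. ~q, 1
Accessibility: 0R0, 0R1, 1R0, 1R1
The negation has an open branch (countermodel exists).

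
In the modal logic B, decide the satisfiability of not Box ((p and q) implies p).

1. not Box ((p and q) implies p), u
2. not ((p and q) implies p), v   [neg-Box-rule on 1: fresh world v, uRv]
3. p and q, v   [neg-implies-rule on 2]
4. not p, v   [neg-implies-rule on 2]
5. p, v   [and-rule on 3]
6. q, v   [and-rule on 3]
Accessibility: uRu, uRv, vRu, vRv
Branch closes: p and not p both at v.
(One branch shown.) All branches close.

Unsatisfiable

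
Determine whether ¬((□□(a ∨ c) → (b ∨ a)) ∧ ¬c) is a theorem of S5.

Tableau for the negation (□□(a ∨ c) → (b ∨ a)) ∧ ¬c:
1. (□□(a ∨ c) → (b ∨ a)) ∧ ¬c, u
2. □□(a ∨ c) → (b ∨ a), u
3. ¬c, u
4. b ∨ a, u
5. a, u
Accessibility: uRu
The negation has an open branch (countermodel exists).

Not valid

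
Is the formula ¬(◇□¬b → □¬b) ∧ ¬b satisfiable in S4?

Yes, satisfiable

1. ¬(◇□¬b → □¬b) ∧ ¬b, u
2. ¬(◇□¬b → □¬b), u
3. ¬b, u
4. ◇□¬b, u
5. ¬□¬b, u
6. □¬b, v
7. ¬b, v
8. b, w
Accessibility: uRu, uRv, uRw, vRv, wRw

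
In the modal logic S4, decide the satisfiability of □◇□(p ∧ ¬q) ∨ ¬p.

Satisfiable

1. □◇□(p ∧ ¬q) ∨ ¬p, u
2. ¬p, u
Accessibility: uRu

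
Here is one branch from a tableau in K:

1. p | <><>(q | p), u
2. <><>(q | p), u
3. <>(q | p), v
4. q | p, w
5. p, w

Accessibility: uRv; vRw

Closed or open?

No atom appears with both signs at the same world.

Not closed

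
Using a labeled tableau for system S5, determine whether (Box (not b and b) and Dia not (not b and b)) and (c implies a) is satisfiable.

1. (Box (not b and b) and Dia not (not b and b)) and (c implies a), 0
2. Box (not b and b) and Dia not (not b and b), 0
3. c implies a, 0
4. Box (not b and b), 0
5. Dia not (not b and b), 0
6. not b and b, 0
7. not b, 0
8. b, 0
Accessibility: 0R0
Branch closes: b and not b both at 0.
(One branch shown.) All branches close.

No, unsatisfiable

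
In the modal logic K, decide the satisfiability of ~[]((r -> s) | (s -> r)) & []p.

No, unsatisfiable

1. ~[]((r -> s) | (s -> r)) & []p, w0
2. ~[]((r -> s) | (s -> r)), w0
3. []p, w0
4. ~((r -> s) | (s -> r)), w1
5. ~(r -> s), w1
6. ~(s -> r), w1
7. r, w1
8. ~s, w1
9. s, w1
10. ~r, w1
Accessibility: w0Rw1
Branch closes: s and ~s both at w1.
All branches of the tableau close; one closing branch shown above.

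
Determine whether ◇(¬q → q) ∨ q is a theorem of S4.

Tableau for the negation ¬(◇(¬q → q) ∨ q):
1. ¬(◇(¬q → q) ∨ q), w0
2. ¬◇(¬q → q), w0
3. ¬q, w0
4. ¬(¬q → q), w0
Accessibility: w0Rw0
The negation has an open branch (countermodel exists).

No, not valid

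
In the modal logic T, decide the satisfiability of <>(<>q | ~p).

Satisfiable

1. <>(<>q | ~p), u
2. <>q | ~p, v
3. ~p, v
Accessibility: uRu, uRv, vRv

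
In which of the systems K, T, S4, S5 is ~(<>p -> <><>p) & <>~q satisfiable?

K

T-tableau for the formula:
1. ~(<>p -> <><>p) & <>~q, w0
2. ~(<>p -> <><>p), w0
3. <>~q, w0
4. <>p, w0
5. ~<><>p, w0
6. ~<>p, w0
7. ~p, w0
8. ~q, w1
9. ~<>p, w1
10. ~p, w1
11. p, w2
12. ~<>p, w2
13. ~p, w2
Accessibility: w0Rw0, w0Rw1, w0Rw2, w1Rw1, w2Rw2
Branch closes: p and ~p both at w2.
Every branch closes (one shown): unsatisfiable in T, hence also in S4, S5 (every S4/S5-frame is a T-frame).
K-tableau for the formula:
1. ~(<>p -> <><>p) & <>~q, w0
2. ~(<>p -> <><>p), w0
3. <>~q, w0
4. <>p, w0
5. ~<><>p, w0
6. ~q, w1
7. ~<>p, w1
8. p, w2
9. ~<>p, w2
Accessibility: w0Rw1, w0Rw2
Complete open branch: satisfiable in K.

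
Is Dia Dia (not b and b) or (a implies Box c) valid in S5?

Tableau for the negation not (Dia Dia (not b and b) or (a implies Box c)):
1. not (Dia Dia (not b and b) or (a implies Box c)), u
2. not Dia Dia (not b and b), u   [neg-or-rule on 1]
3. not (a implies Box c), u   [neg-or-rule on 1]
4. a, u   [neg-implies-rule on 3]
5. not Box c, u   [neg-implies-rule on 3]
6. not Dia (not b and b), u   [neg-Dia-rule on 2 via uRu]
7. not (not b and b), u   [neg-Dia-rule on 6 via uRu]
8. not b, u   [neg-and-rule on 7 (branches; this branch)]
9. not c, v   [neg-Box-rule on 5: fresh world v, uRv]
10. not Dia (not b and b), v   [neg-Dia-rule on 2 via uRv]
11. not (not b and b), v   [neg-Dia-rule on 6 via uRv]
12. not b, v   [neg-and-rule on 11 (branches; this branch)]
Accessibility: uRu, uRv, vRu, vRv
The negation has an open branch (countermodel exists).

Not valid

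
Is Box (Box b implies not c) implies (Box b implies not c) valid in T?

Valid

Tableau for the negation not (Box (Box b implies not c) implies (Box b implies not c)):
1. not (Box (Box b implies not c) implies (Box b implies not c)), u
2. Box (Box b implies not c), u
3. not (Box b implies not c), u
4. Box b, u
5. c, u
6. Box b implies not c, u
7. b, u
8. not Box b, u
9. not b, v
10. Box b implies not c, v
11. b, v
Accessibility: uRu, uRv, vRv
Branch closes: b and not b both at v.
Every branch of the negation's tableau closes; the branch above is one of them.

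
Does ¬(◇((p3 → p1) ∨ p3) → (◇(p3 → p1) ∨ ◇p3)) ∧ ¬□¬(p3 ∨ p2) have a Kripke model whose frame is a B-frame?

1. ¬(◇((p3 → p1) ∨ p3) → (◇(p3 → p1) ∨ ◇p3)) ∧ ¬□¬(p3 ∨ p2), 0
2. ¬(◇((p3 → p1) ∨ p3) → (◇(p3 → p1) ∨ ◇p3)), 0   [∧-rule on 1]
3. ¬□¬(p3 ∨ p2), 0   [∧-rule on 1]
4. ◇((p3 → p1) ∨ p3), 0   [¬→-rule on 2]
5. ¬(◇(p3 → p1) ∨ ◇p3), 0   [¬→-rule on 2]
6. ¬◇(p3 → p1), 0   [¬∨-rule on 5]
7. ¬◇p3, 0   [¬∨-rule on 5]
8. ¬(p3 → p1), 0   [¬◇-rule on 6 via 0R0]
9. p3, 0   [¬→-rule on 8]
10. ¬p1, 0   [¬→-rule on 8]
11. ¬p3, 0   [¬◇-rule on 7 via 0R0]
Accessibility: 0R0
Branch closes: p3 and ¬p3 both at 0.
All branches of the tableau close; one closing branch shown above.

Unsatisfiable (every branch closes)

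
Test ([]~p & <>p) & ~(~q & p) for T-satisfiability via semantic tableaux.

1. ([]~p & <>p) & ~(~q & p), w0
2. []~p & <>p, w0
3. ~(~q & p), w0
4. []~p, w0
5. <>p, w0
6. ~p, w0
7. p, w1
8. ~p, w1
Accessibility: w0Rw0, w0Rw1, w1Rw1
Branch closes: p and ~p both at w1.
(One branch shown.) All branches close.

Unsatisfiable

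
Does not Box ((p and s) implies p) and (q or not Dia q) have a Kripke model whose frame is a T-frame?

Unsatisfiable

1. not Box ((p and s) implies p) and (q or not Dia q), u
2. not Box ((p and s) implies p), u   [and-rule on 1]
3. q or not Dia q, u   [and-rule on 1]
4. not Dia q, u   [or-rule on 3 (branches; this branch)]
5. not q, u   [neg-Dia-rule on 4 via uRu]
6. not ((p and s) implies p), v   [neg-Box-rule on 2: fresh world v, uRv]
7. p and s, v   [neg-implies-rule on 6]
8. not p, v   [neg-implies-rule on 6]
9. p, v   [and-rule on 7]
10. s, v   [and-rule on 7]
Accessibility: uRu, uRv, vRv
Branch closes: p and not p both at v.
Every branch closes; the branch above is one of them.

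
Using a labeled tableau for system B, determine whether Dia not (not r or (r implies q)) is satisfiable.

Satisfiable (open branch found)

1. Dia not (not r or (r implies q)), w0
2. not (not r or (r implies q)), w1   [Dia-rule on 1: fresh world w1, w0Rw1]
3. r, w1   [neg-or-rule on 2]
4. not (r implies q), w1   [neg-or-rule on 2]
5. not q, w1   [neg-implies-rule on 4]
Accessibility: w0Rw0, w0Rw1, w1Rw0, w1Rw1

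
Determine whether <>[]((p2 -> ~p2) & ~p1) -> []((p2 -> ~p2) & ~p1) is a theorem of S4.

Invalid (countermodel exists)

Tableau for the negation ~(<>[]((p2 -> ~p2) & ~p1) -> []((p2 -> ~p2) & ~p1)):
1. ~(<>[]((p2 -> ~p2) & ~p1) -> []((p2 -> ~p2) & ~p1)), w0
2. <>[]((p2 -> ~p2) & ~p1), w0   [~->-rule on 1]
3. ~[]((p2 -> ~p2) & ~p1), w0   [~->-rule on 1]
4. []((p2 -> ~p2) & ~p1), w1   [<>-rule on 2: fresh world w1, w0Rw1]
5. (p2 -> ~p2) & ~p1, w1   [[]-rule on 4 via w1Rw1]
6. p2 -> ~p2, w1   [&-rule on 5]
7. ~p1, w1   [&-rule on 5]
8. ~p2, w1   [->-rule on 6 (branches; this branch)]
9. ~((p2 -> ~p2) & ~p1), w2   [~[]-rule on 3: fresh world w2, w0Rw2]
10. p1, w2   [~&-rule on 9 (branches; this branch)]
Accessibility: w0Rw0, w0Rw1, w0Rw2, w1Rw1, w2Rw2
The negation has an open branch (countermodel exists).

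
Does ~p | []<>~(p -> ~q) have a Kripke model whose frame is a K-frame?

1. ~p | []<>~(p -> ~q), w0
2. []<>~(p -> ~q), w0   [|-rule on 1 (branches; this branch)]

Satisfiable (open branch found)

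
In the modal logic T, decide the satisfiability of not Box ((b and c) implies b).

1. not Box ((b and c) implies b), u
2. not ((b and c) implies b), v   [neg-Box-rule on 1: fresh world v, uRv]
3. b and c, v   [neg-implies-rule on 2]
4. not b, v   [neg-implies-rule on 2]
5. b, v   [and-rule on 3]
6. c, v   [and-rule on 3]
Accessibility: uRu, uRv, vRv
Branch closes: b and not b both at v.
Every branch closes; the branch above is one of them.

No, unsatisfiable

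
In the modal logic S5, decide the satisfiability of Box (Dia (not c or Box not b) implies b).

1. Box (Dia (not c or Box not b) implies b), w0
2. Dia (not c or Box not b) implies b, w0
3. b, w0
Accessibility: w0Rw0

Yes, satisfiable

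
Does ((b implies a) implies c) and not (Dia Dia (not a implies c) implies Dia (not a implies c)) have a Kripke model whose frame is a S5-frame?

1. ((b implies a) implies c) and not (Dia Dia (not a implies c) implies Dia (not a implies c)), w0
2. (b implies a) implies c, w0
3. not (Dia Dia (not a implies c) implies Dia (not a implies c)), w0
4. Dia Dia (not a implies c), w0
5. not Dia (not a implies c), w0
6. not (not a implies c), w0
7. not a, w0
8. not c, w0
9. not (b implies a), w0
10. b, w0
11. Dia (not a implies c), w1
12. not (not a implies c), w1
13. not a, w1
14. not c, w1
15. not a implies c, w2
16. not (not a implies c), w2
17. not a, w2
18. not c, w2
19. c, w2
Accessibility: w0Rw0, w0Rw1, w0Rw2, w1Rw0, w1Rw1, w1Rw2, w2Rw0, w2Rw1, w2Rw2
Branch closes: c and not c both at w2.
Every branch closes; the branch above is one of them.

No, unsatisfiable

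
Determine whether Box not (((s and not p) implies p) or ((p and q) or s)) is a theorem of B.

Tableau for the negation not Box not (((s and not p) implies p) or ((p and q) or s)):
1. not Box not (((s and not p) implies p) or ((p and q) or s)), u
2. ((s and not p) implies p) or ((p and q) or s), v   [neg-Box-rule on 1: fresh world v, uRv]
3. (p and q) or s, v   [or-rule on 2 (branches; this branch)]
4. s, v   [or-rule on 3 (branches; this branch)]
Accessibility: uRu, uRv, vRu, vRv
The negation has an open branch (countermodel exists).

Not valid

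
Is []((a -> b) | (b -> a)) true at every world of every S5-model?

Yes, valid

Tableau for the negation ~[]((a -> b) | (b -> a)):
1. ~[]((a -> b) | (b -> a)), w0
2. ~((a -> b) | (b -> a)), w1   [~[]-rule on 1: fresh world w1, w0Rw1]
3. ~(a -> b), w1   [~|-rule on 2]
4. ~(b -> a), w1   [~|-rule on 2]
5. a, w1   [~->-rule on 3]
6. ~b, w1   [~->-rule on 3]
7. b, w1   [~->-rule on 4]
8. ~a, w1   [~->-rule on 4]
Accessibility: w0Rw0, w0Rw1, w1Rw0, w1Rw1
Branch closes: b and ~b both at w1.
Every branch of the negation's tableau closes; the branch above is one of them.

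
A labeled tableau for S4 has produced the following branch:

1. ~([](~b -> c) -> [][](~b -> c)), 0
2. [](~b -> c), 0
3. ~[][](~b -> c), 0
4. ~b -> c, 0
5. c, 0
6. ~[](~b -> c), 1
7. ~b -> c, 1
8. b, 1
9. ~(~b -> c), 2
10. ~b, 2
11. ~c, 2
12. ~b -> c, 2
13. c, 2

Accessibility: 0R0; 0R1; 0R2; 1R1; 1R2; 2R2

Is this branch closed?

Yes, closed

Both c and ~c appear at 2.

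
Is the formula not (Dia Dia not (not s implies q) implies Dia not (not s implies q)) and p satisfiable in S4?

Unsatisfiable (every branch closes)

1. not (Dia Dia not (not s implies q) implies Dia not (not s implies q)) and p, w0
2. not (Dia Dia not (not s implies q) implies Dia not (not s implies q)), w0
3. p, w0
4. Dia Dia not (not s implies q), w0
5. not Dia not (not s implies q), w0
6. not s implies q, w0
7. q, w0
8. Dia not (not s implies q), w1
9. not s implies q, w1
10. q, w1
11. not (not s implies q), w2
12. not s, w2
13. not q, w2
14. not s implies q, w2
15. q, w2
Accessibility: w0Rw0, w0Rw1, w0Rw2, w1Rw1, w1Rw2, w2Rw2
Branch closes: q and not q both at w2.
All branches of the tableau close; one closing branch shown above.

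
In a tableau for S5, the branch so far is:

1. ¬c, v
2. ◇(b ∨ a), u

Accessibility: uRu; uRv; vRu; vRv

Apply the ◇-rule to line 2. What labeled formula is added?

a fresh world w with uRw, and b ∨ a at w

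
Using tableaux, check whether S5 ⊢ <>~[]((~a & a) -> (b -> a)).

No, not valid

Tableau for the negation ~<>~[]((~a & a) -> (b -> a)):
1. ~<>~[]((~a & a) -> (b -> a)), w0
2. []((~a & a) -> (b -> a)), w0
3. (~a & a) -> (b -> a), w0
4. b -> a, w0
5. a, w0
Accessibility: w0Rw0
The negation has an open branch (countermodel exists).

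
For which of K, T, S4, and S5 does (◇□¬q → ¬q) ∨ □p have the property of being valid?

S5

S4-tableau for the negation ¬((◇□¬q → ¬q) ∨ □p):
1. ¬((◇□¬q → ¬q) ∨ □p), u
2. ¬(◇□¬q → ¬q), u   [¬∨-rule on 1]
3. ¬□p, u   [¬∨-rule on 1]
4. ◇□¬q, u   [¬→-rule on 2]
5. q, u   [¬→-rule on 2]
6. ¬p, v   [¬□-rule on 3: fresh world v, uRv]
7. □¬q, w   [◇-rule on 4: fresh world w, uRw]
8. ¬q, w   [□-rule on 7 via wRw]
Accessibility: uRu, uRv, uRw, vRv, wRw
Complete open branch: countermodel on an S4-frame, so not valid in S4, nor in K, T (the same frame is also a K-frame and a T-frame).
S5-tableau for the negation ¬((◇□¬q → ¬q) ∨ □p):
1. ¬((◇□¬q → ¬q) ∨ □p), u
2. ¬(◇□¬q → ¬q), u   [¬∨-rule on 1]
3. ¬□p, u   [¬∨-rule on 1]
4. ◇□¬q, u   [¬→-rule on 2]
5. q, u   [¬→-rule on 2]
6. ¬p, v   [¬□-rule on 3: fresh world v, uRv]
7. □¬q, w   [◇-rule on 4: fresh world w, uRw]
8. ¬q, u   [□-rule on 7 via wRu]
Accessibility: uRu, uRv, uRw, vRu, vRv, vRw, wRu, wRv, wRw
Branch closes: q and ¬q both at u.
Every branch closes (one shown): valid in S5.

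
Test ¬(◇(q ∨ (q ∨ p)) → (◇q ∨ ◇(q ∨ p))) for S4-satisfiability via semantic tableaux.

Unsatisfiable (every branch closes)

1. ¬(◇(q ∨ (q ∨ p)) → (◇q ∨ ◇(q ∨ p))), w0
2. ◇(q ∨ (q ∨ p)), w0
3. ¬(◇q ∨ ◇(q ∨ p)), w0
4. ¬◇q, w0
5. ¬◇(q ∨ p), w0
6. ¬q, w0
7. ¬(q ∨ p), w0
8. ¬p, w0
9. q ∨ (q ∨ p), w1
10. ¬q, w1
11. ¬(q ∨ p), w1
12. ¬p, w1
13. q ∨ p, w1
14. p, w1
Accessibility: w0Rw0, w0Rw1, w1Rw1
Branch closes: p and ¬p both at w1.
(One branch shown.) All branches close.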